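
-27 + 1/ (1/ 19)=-8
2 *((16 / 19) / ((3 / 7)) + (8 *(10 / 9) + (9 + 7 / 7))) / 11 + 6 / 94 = 3.86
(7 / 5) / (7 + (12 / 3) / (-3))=0.25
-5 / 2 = -2.50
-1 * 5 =-5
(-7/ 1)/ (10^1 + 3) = -7/ 13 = -0.54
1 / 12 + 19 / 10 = 119 / 60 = 1.98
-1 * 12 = -12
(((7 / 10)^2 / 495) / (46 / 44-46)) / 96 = -49 / 213624000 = -0.00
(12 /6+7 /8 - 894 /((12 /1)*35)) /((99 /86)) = 817 /1260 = 0.65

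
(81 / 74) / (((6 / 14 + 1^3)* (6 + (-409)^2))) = 567 / 123792380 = 0.00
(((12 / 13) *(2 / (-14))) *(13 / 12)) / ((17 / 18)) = -18 / 119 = -0.15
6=6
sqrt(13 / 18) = sqrt(26) / 6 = 0.85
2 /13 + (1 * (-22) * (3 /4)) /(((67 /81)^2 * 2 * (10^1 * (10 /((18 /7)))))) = -12762821 /81699800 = -0.16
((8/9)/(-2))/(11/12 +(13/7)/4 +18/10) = -70/501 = -0.14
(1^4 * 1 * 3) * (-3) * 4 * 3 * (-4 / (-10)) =-216 / 5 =-43.20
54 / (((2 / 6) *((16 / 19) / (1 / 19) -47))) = -162 / 31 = -5.23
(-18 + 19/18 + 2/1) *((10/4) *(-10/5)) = 1345/18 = 74.72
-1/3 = -0.33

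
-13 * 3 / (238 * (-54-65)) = 0.00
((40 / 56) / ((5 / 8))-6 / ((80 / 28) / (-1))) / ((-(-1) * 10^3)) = 227 / 70000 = 0.00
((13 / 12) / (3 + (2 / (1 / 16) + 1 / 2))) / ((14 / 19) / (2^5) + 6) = 1976 / 390003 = 0.01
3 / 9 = 1 / 3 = 0.33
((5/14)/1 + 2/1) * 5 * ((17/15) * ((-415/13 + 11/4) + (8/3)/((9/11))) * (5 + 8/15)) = -564700543/294840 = -1915.28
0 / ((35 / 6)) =0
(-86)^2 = 7396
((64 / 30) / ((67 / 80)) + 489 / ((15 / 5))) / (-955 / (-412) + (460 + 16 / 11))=150802300 / 422465217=0.36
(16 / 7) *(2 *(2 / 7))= 1.31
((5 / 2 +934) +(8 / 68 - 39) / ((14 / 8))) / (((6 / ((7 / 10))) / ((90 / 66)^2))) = 3263985 / 16456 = 198.35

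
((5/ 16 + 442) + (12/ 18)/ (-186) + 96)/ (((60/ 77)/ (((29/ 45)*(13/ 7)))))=9965286617/ 12052800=826.80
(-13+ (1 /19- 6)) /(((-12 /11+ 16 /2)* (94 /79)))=-39105 /16967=-2.30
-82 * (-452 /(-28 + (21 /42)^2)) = -148256 /111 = -1335.64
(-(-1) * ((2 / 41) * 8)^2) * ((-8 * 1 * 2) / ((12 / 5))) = -5120 / 5043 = -1.02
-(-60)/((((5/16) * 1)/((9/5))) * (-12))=-144/5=-28.80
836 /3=278.67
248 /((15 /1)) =248 /15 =16.53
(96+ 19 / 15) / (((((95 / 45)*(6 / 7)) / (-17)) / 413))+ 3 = -71704903 / 190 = -377394.23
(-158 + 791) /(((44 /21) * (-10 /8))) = -13293 /55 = -241.69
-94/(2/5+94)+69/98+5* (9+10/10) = 574827/11564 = 49.71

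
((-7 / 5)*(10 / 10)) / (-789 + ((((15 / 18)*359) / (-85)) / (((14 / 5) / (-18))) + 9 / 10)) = 833 / 455457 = 0.00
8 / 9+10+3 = 125 / 9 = 13.89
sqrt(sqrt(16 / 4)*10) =2*sqrt(5) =4.47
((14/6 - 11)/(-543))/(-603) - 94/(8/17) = -784847417/3929148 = -199.75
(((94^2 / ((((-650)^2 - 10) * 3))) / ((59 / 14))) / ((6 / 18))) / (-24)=-15463 / 74780730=-0.00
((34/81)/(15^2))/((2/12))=0.01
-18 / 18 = -1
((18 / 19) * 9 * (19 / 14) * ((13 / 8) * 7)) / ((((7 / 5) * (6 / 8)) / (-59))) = -7396.07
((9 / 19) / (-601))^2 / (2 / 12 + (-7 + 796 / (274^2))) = -9121734 / 100185936690935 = -0.00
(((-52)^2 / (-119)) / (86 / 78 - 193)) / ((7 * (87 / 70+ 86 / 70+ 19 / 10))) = 43940 / 11355099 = 0.00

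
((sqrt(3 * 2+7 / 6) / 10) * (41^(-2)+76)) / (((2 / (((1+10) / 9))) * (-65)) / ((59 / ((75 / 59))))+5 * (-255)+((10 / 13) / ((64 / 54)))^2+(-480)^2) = 52911258592192 * sqrt(258) / 9570867052562092125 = 0.00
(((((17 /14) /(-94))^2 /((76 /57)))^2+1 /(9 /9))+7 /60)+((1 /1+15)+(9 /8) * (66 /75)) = 65169338104880483 /3599190245683200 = 18.11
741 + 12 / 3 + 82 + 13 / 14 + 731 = 21825 / 14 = 1558.93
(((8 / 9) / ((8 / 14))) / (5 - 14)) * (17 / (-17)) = 14 / 81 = 0.17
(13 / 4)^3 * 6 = 6591 / 32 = 205.97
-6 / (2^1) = -3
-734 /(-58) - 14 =-39 /29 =-1.34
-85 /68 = -1.25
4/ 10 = 0.40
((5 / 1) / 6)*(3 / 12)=5 / 24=0.21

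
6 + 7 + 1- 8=6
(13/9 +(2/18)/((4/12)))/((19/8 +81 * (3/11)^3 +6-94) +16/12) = -0.02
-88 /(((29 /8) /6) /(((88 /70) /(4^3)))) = -2.86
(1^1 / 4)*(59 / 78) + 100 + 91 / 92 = 726055 / 7176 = 101.18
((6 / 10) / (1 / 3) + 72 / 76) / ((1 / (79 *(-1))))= -217.04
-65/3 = -21.67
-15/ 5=-3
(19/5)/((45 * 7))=19/1575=0.01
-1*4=-4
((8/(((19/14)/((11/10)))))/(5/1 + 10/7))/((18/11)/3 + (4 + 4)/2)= 23716/106875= 0.22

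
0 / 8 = 0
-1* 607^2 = -368449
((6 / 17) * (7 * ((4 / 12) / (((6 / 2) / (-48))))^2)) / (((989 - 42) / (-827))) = -2963968 / 48297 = -61.37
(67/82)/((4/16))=3.27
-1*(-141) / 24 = 47 / 8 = 5.88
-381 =-381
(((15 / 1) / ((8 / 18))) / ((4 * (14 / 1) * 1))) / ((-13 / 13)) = -135 / 224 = -0.60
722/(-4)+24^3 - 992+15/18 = 37957/3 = 12652.33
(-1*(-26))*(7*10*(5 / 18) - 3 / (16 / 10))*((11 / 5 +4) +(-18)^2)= 5430139 / 36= 150837.19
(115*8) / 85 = 184 / 17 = 10.82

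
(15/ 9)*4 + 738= 2234/ 3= 744.67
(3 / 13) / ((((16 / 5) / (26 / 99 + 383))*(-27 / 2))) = -2.05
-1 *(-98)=98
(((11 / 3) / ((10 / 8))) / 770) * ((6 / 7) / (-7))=-4 / 8575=-0.00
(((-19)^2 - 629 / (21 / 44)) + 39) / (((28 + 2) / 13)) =-125294 / 315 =-397.76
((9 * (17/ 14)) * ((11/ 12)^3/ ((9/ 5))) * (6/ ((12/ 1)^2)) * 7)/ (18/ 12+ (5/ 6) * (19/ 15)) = 0.53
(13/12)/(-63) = -13/756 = -0.02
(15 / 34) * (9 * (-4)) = -15.88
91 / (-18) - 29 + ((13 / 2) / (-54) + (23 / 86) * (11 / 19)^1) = -3001885 / 88236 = -34.02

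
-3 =-3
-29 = -29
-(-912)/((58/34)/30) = 465120/29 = 16038.62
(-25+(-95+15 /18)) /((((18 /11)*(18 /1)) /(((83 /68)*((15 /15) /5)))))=-130559 /132192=-0.99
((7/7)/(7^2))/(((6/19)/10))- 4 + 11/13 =-4792/1911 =-2.51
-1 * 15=-15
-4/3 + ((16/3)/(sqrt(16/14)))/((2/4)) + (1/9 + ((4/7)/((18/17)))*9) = 229/63 + 8*sqrt(14)/3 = 13.61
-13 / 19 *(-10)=130 / 19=6.84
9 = 9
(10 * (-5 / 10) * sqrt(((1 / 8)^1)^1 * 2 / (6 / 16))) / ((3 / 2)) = -10 * sqrt(6) / 9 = -2.72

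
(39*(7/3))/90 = 91/90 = 1.01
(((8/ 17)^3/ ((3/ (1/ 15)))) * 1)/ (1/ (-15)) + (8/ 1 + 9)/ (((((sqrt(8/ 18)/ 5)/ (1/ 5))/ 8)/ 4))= 12026512/ 14739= 815.97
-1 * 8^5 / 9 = -32768 / 9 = -3640.89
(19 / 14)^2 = 1.84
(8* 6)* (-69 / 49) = -3312 / 49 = -67.59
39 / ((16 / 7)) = 273 / 16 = 17.06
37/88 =0.42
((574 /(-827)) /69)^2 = 329476 /3256185969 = 0.00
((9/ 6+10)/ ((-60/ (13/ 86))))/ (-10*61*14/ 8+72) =299/ 10273560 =0.00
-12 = -12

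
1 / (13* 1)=1 / 13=0.08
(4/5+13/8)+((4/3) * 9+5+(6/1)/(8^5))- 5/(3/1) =4364333/245760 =17.76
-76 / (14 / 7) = -38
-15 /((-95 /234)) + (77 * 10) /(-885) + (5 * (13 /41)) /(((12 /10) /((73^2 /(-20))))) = -348502001 /1103064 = -315.94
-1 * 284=-284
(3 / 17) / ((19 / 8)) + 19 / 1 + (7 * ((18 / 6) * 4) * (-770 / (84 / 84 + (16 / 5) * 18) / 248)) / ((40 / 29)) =371950709 / 23470472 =15.85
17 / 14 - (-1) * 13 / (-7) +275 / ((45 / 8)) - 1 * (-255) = 303.25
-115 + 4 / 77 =-8851 / 77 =-114.95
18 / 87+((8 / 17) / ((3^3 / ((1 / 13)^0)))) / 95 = 261862 / 1264545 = 0.21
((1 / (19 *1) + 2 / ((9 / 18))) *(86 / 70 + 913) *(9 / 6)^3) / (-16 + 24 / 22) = -52268733 / 62320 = -838.72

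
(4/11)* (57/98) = 0.21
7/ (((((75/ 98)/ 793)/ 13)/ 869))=6145545406/ 75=81940605.41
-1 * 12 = -12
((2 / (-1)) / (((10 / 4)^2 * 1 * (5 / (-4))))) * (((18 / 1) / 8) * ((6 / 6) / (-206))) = -36 / 12875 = -0.00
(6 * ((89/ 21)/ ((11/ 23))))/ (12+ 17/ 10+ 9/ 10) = 20470/ 5621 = 3.64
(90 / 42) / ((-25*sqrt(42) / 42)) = -3*sqrt(42) / 35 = -0.56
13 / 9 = 1.44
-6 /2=-3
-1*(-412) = 412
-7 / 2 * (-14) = 49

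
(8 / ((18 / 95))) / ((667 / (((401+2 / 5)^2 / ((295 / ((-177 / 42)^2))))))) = 501715881 / 817075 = 614.04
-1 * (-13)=13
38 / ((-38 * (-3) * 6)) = 1 / 18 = 0.06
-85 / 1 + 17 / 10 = -833 / 10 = -83.30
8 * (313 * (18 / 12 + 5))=16276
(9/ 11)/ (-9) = -0.09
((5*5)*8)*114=22800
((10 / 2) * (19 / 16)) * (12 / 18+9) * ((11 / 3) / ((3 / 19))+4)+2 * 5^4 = 1214975 / 432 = 2812.44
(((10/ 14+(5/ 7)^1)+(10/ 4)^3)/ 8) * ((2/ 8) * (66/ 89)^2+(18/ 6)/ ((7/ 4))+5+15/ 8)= 3696790675/ 198722048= 18.60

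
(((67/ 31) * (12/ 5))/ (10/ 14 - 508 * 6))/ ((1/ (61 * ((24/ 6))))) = -1373232/ 3306305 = -0.42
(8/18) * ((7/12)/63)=1/243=0.00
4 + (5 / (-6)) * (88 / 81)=752 / 243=3.09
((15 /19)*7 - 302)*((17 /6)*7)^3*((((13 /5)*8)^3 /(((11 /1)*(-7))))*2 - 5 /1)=346228112527157 /627000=552197946.61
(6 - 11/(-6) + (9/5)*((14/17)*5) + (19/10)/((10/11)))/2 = 88409/10200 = 8.67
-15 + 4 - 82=-93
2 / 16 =1 / 8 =0.12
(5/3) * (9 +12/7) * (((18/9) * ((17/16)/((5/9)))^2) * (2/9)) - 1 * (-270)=133965/448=299.03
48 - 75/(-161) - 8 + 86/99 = 658831/15939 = 41.33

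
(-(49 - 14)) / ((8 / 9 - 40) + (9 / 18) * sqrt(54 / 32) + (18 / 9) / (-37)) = 0.91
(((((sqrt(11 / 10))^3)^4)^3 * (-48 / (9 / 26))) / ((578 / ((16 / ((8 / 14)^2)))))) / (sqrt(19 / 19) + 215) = -3541667328694551453397 / 11704500000000000000000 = -0.30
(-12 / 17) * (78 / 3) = -312 / 17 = -18.35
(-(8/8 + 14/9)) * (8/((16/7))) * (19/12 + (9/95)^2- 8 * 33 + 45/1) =3790785733/1949400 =1944.59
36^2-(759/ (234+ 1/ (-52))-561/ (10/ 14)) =5496723/ 2645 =2078.16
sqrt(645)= 25.40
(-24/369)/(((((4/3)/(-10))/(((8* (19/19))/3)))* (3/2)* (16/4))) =80/369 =0.22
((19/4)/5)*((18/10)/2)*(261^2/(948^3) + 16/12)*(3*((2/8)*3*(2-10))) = -64753708689/3155449600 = -20.52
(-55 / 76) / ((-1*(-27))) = -55 / 2052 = -0.03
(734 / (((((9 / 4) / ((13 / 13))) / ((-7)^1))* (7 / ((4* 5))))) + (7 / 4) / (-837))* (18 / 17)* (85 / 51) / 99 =-109219235 / 939114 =-116.30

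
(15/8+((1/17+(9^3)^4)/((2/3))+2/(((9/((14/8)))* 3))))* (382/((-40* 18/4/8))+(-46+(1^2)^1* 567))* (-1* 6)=-1281156863391441.30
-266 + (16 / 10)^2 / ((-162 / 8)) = -538906 / 2025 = -266.13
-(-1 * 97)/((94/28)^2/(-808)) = -15361696/2209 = -6954.14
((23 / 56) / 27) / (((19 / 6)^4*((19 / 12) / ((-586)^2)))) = 568663776 / 17332693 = 32.81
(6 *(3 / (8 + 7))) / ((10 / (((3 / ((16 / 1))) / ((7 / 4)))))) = 9 / 700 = 0.01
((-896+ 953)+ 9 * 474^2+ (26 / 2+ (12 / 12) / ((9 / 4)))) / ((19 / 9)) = 18199390 / 19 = 957862.63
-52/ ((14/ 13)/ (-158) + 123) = -26702/ 63157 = -0.42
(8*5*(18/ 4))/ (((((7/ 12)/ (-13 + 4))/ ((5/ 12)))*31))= -8100/ 217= -37.33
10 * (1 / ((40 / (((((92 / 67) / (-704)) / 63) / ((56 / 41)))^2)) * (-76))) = -889249 / 526145278572232704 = -0.00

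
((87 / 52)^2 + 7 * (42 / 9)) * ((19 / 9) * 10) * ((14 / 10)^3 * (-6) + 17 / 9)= -89630609557 / 8213400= -10912.73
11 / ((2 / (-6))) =-33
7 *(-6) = -42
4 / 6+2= 8 / 3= 2.67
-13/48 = -0.27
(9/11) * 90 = 810/11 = 73.64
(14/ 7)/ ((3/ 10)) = 20/ 3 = 6.67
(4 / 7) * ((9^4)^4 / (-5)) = -7412080755407364 / 35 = -211773735868781.83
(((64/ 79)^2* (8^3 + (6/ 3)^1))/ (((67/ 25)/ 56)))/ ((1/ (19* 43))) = 2408092467200/ 418147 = 5758961.48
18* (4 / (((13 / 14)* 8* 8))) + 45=2403 / 52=46.21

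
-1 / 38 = -0.03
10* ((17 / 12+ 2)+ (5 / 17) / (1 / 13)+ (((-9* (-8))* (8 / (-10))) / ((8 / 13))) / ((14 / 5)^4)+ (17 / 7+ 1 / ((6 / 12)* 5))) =10464619 / 122451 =85.46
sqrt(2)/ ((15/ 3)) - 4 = -4 + sqrt(2)/ 5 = -3.72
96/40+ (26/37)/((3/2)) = 1592/555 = 2.87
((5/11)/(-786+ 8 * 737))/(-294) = -1/3305148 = -0.00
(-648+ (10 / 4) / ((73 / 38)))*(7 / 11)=-330463 / 803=-411.54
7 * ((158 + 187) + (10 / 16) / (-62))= 2414.93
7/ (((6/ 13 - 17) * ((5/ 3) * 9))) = -91/ 3225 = -0.03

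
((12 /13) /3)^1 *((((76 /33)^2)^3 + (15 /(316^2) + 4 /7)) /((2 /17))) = 2298598685483493881 /5867717560817112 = 391.74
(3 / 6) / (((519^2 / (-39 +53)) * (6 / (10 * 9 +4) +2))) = 0.00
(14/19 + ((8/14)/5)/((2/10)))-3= -225/133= -1.69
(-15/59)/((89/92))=-1380/5251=-0.26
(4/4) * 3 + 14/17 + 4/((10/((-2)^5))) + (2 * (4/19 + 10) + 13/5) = 22682/1615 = 14.04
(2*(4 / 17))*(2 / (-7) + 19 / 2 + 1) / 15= 572 / 1785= 0.32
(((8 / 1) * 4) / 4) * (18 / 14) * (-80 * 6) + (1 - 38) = -34819 / 7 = -4974.14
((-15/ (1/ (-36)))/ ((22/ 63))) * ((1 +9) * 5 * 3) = 2551500/ 11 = 231954.55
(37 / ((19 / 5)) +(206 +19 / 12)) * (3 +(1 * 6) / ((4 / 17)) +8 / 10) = 14517857 / 2280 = 6367.48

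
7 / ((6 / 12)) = 14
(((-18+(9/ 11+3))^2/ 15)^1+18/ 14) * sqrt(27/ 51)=186687 * sqrt(17)/ 71995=10.69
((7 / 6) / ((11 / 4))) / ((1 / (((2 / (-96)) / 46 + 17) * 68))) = 4466665 / 9108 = 490.41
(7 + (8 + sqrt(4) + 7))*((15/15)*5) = 120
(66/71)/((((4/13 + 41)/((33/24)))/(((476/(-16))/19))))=-187187/3863536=-0.05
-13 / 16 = -0.81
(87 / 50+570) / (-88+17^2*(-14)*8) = -28587 / 1622800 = -0.02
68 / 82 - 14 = -540 / 41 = -13.17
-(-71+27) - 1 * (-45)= 89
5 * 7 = 35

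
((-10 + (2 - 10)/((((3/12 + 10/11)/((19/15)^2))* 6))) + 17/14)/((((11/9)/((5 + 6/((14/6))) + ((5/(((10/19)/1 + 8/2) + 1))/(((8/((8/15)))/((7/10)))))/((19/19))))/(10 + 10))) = -122883591757/92775375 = -1324.53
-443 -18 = -461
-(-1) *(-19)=-19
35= 35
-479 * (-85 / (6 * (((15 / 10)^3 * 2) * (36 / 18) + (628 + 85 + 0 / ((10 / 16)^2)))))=40715 / 4359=9.34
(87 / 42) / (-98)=-29 / 1372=-0.02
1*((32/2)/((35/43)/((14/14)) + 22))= 688/981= 0.70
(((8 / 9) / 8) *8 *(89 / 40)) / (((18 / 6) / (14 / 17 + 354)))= 233.92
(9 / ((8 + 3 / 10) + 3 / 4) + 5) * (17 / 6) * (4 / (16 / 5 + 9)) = 184450 / 33123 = 5.57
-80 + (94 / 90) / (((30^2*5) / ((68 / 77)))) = -311849201 / 3898125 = -80.00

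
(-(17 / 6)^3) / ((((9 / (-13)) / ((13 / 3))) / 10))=4151485 / 2916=1423.69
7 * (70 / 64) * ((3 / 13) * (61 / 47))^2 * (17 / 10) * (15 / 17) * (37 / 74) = 0.52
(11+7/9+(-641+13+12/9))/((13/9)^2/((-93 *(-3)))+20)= -13895874/452149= -30.73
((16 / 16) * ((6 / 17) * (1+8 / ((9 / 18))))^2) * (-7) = -252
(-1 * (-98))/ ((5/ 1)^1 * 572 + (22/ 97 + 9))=9506/ 278315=0.03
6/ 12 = 1/ 2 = 0.50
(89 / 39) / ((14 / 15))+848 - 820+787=148775 / 182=817.45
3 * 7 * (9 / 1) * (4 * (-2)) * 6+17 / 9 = -81631 / 9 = -9070.11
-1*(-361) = 361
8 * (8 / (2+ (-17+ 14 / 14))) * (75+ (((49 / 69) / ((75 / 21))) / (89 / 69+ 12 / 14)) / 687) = -42745216832 / 124673325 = -342.86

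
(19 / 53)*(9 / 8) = 171 / 424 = 0.40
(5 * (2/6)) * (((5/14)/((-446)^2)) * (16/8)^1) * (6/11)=25/7658266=0.00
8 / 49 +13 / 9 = 709 / 441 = 1.61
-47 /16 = -2.94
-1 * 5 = -5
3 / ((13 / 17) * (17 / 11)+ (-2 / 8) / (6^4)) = 171072 / 67381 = 2.54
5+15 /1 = 20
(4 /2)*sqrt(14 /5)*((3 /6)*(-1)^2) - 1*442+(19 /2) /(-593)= -524231 /1186+sqrt(70) /5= -440.34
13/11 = 1.18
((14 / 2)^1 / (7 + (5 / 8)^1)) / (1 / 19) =1064 / 61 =17.44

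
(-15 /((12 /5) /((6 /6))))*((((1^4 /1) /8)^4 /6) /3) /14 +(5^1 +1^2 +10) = 16.00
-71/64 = -1.11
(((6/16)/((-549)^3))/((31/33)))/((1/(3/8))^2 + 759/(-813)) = -2981/7633267526664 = -0.00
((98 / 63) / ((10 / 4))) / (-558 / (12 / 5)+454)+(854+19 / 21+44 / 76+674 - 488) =2761350488 / 2651355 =1041.49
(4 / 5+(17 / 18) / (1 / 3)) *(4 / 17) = 218 / 255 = 0.85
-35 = -35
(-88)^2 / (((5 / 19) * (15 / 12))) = 588544 / 25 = 23541.76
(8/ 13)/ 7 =8/ 91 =0.09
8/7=1.14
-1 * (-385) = 385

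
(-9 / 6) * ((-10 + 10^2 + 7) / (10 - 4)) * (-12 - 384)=9603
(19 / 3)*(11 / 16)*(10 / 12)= 1045 / 288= 3.63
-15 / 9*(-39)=65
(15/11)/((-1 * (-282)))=5/1034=0.00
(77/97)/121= 7/1067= 0.01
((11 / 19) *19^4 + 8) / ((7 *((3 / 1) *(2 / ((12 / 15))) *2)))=75457 / 105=718.64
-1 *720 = -720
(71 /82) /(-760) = -71 /62320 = -0.00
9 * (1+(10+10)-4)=153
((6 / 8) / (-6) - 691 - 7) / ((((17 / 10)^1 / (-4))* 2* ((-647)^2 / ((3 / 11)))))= 83775 / 156559766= 0.00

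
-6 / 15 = -2 / 5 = -0.40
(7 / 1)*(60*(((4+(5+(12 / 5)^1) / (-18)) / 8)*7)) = 15827 / 12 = 1318.92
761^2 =579121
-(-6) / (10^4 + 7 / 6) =36 / 60007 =0.00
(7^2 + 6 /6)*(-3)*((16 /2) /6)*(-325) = 65000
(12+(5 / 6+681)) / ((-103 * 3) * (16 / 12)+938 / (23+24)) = -195661 / 110556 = -1.77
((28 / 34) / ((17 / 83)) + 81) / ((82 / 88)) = 91.24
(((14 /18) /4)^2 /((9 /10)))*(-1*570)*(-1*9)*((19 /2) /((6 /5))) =2211125 /1296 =1706.11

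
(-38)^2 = 1444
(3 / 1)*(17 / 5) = 51 / 5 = 10.20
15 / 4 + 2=23 / 4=5.75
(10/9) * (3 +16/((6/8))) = 730/27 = 27.04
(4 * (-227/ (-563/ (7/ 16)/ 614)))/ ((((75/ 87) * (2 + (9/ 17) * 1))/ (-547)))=-131551716233/ 1210450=-108680.01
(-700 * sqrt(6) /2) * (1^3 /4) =-175 * sqrt(6) /2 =-214.33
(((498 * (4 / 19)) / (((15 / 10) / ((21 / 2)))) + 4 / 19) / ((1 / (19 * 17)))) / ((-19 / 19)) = -237116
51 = 51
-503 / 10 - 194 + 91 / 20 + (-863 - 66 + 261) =-3631 / 4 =-907.75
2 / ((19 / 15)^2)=450 / 361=1.25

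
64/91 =0.70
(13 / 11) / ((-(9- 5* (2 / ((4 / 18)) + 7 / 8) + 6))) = 104 / 3025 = 0.03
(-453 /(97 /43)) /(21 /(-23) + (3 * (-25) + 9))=149339 /49761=3.00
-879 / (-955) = 879 / 955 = 0.92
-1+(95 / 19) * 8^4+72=20551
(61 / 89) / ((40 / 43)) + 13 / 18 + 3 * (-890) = -2668.54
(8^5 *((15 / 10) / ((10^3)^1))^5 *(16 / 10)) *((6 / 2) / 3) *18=2187 / 305175781250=0.00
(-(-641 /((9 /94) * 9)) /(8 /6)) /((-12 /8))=-30127 /81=-371.94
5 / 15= 1 / 3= 0.33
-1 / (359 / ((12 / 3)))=-4 / 359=-0.01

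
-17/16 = -1.06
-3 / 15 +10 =49 / 5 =9.80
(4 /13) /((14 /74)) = 148 /91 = 1.63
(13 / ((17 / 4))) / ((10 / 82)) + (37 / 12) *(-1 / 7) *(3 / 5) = 24.82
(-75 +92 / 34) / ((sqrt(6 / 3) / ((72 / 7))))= -525.80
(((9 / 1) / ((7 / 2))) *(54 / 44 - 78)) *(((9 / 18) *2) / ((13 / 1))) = -15201 / 1001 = -15.19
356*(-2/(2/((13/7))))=-4628/7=-661.14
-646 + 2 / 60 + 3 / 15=-19373 / 30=-645.77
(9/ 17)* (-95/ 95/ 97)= -9/ 1649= -0.01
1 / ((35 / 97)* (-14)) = -97 / 490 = -0.20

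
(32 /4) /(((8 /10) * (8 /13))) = 65 /4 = 16.25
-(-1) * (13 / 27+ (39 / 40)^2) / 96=61867 / 4147200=0.01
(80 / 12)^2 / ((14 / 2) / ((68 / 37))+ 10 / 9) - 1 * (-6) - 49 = -33.97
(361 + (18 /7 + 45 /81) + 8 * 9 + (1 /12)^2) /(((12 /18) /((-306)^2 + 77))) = 61307128.27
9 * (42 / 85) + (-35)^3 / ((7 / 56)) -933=-29233927 / 85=-343928.55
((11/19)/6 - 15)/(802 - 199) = -1699/68742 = -0.02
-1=-1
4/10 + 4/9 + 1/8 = 349/360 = 0.97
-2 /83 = -0.02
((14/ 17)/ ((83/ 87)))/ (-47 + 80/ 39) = -47502/ 2473483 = -0.02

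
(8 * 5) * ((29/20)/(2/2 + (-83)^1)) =-29/41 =-0.71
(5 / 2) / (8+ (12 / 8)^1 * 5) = 5 / 31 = 0.16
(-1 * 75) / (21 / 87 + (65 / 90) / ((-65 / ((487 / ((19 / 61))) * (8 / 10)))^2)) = -0.28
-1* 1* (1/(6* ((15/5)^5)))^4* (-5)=5/4518872583696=0.00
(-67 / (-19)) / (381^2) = 67 / 2758059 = 0.00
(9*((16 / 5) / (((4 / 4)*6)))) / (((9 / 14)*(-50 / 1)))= -56 / 375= -0.15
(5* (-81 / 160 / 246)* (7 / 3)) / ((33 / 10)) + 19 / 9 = 273263 / 129888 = 2.10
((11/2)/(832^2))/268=11/371032064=0.00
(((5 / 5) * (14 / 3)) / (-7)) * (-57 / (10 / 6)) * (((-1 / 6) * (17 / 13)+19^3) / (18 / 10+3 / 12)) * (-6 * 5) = -1219765800 / 533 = -2288491.18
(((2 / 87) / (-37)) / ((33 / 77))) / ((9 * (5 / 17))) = -238 / 434565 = -0.00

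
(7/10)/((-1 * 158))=-7/1580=-0.00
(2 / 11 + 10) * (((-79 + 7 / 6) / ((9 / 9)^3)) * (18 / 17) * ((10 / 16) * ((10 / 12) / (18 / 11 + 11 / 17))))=-11675 / 61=-191.39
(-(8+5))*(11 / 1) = -143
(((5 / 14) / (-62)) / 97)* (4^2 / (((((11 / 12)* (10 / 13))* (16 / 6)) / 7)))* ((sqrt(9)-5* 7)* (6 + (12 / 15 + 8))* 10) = 554112 / 33077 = 16.75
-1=-1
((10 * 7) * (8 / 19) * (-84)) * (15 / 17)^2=-10584000 / 5491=-1927.52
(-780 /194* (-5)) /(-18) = -325 /291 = -1.12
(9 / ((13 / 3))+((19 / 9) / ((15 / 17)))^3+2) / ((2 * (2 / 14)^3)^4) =15375349702.88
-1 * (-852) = 852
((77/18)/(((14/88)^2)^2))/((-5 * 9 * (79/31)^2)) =-19810561408/866968515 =-22.85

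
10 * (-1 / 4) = -5 / 2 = -2.50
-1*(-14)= 14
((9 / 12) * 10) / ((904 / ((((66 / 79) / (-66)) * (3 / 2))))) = -45 / 285664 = -0.00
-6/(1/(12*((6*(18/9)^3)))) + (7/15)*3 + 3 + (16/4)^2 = -17178/5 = -3435.60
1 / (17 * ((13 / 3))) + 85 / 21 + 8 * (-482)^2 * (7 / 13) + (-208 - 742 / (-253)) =1174853200406 / 1174173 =1000579.30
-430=-430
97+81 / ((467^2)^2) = 4613592756418 / 47562811921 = 97.00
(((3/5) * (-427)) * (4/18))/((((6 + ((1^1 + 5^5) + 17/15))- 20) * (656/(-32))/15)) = 3660/273511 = 0.01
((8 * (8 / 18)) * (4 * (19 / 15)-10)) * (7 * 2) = -33152 / 135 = -245.57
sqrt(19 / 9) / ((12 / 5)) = 5 * sqrt(19) / 36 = 0.61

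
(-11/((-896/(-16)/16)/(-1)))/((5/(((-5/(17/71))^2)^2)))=69882122750/584647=119528.75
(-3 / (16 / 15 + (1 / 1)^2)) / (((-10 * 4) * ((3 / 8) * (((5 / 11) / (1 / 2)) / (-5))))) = -33 / 62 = -0.53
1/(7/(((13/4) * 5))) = 65/28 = 2.32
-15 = -15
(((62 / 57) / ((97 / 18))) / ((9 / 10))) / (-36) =-0.01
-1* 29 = -29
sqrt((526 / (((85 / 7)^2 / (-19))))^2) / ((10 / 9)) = 2203677 / 36125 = 61.00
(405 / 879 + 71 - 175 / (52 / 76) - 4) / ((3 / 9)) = -2151801 / 3809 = -564.93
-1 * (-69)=69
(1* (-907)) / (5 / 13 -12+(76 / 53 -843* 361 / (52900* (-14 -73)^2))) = 83406410564100 / 936338793349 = 89.08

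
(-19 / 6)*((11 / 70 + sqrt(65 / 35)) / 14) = -19*sqrt(91) / 588 -209 / 5880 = -0.34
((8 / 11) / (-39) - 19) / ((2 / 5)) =-40795 / 858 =-47.55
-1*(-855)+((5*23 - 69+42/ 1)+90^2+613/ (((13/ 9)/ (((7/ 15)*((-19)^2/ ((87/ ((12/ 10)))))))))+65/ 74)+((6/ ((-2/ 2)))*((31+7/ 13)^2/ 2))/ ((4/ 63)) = -335186585203/ 9066850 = -36968.36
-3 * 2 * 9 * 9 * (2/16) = -243/4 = -60.75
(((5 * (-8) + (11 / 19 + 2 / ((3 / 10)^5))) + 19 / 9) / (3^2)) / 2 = 1813870 / 41553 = 43.65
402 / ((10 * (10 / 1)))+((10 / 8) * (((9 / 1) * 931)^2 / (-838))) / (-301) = 1268193543 / 3603400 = 351.94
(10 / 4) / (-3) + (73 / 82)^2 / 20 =-320213 / 403440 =-0.79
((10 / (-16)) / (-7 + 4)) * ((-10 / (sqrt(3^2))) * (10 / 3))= -125 / 54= -2.31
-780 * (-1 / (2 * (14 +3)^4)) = 390 / 83521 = 0.00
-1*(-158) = 158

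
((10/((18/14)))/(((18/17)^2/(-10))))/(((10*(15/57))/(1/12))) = -2.20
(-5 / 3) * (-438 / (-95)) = -146 / 19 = -7.68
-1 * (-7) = 7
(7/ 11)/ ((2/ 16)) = 56/ 11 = 5.09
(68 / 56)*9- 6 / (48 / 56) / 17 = 2503 / 238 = 10.52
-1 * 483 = -483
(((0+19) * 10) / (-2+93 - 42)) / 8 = 0.48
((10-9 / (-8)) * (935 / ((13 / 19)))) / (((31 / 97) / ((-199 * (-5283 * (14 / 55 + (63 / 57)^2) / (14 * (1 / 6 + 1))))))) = 4519827819.43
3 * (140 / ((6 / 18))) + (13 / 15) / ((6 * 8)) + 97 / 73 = 66296389 / 52560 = 1261.35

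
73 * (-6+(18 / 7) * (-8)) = -13578 / 7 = -1939.71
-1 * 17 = -17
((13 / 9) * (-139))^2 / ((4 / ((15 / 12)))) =16326245 / 1296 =12597.41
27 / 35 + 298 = 10457 / 35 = 298.77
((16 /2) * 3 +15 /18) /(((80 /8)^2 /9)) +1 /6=1441 /600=2.40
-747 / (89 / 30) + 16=-235.80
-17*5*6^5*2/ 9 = -146880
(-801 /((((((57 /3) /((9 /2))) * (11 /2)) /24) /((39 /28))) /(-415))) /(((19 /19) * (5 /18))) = 2520237564 /1463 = 1722650.42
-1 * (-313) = 313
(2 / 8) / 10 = 1 / 40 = 0.02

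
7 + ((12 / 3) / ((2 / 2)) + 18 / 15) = 61 / 5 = 12.20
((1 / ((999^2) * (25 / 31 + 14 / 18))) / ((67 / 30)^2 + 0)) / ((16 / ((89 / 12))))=68975 / 1173435086304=0.00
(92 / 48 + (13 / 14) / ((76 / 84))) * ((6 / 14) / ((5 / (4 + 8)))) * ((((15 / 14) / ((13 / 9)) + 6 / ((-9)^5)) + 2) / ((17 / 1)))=6590194963 / 13499323110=0.49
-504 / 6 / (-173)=84 / 173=0.49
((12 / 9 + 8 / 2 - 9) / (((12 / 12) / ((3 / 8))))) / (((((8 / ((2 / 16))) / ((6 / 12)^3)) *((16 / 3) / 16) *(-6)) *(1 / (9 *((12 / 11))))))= 27 / 2048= 0.01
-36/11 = -3.27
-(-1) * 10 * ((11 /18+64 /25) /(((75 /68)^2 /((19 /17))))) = 7374736 /253125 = 29.13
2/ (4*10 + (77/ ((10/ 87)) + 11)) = 20/ 7209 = 0.00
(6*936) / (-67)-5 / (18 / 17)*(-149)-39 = 700433 / 1206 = 580.79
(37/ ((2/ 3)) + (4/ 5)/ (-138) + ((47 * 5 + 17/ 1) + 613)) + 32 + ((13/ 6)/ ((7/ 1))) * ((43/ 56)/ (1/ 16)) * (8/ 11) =355270679/ 371910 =955.26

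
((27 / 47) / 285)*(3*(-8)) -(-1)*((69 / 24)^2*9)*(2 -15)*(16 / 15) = -18424347 / 17860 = -1031.60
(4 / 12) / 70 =1 / 210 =0.00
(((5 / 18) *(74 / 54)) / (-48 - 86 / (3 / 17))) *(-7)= 1295 / 260172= 0.00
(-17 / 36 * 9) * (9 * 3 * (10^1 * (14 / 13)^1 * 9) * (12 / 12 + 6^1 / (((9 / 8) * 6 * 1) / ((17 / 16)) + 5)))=-42652575 / 2509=-16999.83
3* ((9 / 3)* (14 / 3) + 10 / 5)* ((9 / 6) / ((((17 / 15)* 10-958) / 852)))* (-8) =2592 / 5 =518.40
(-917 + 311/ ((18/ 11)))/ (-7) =103.85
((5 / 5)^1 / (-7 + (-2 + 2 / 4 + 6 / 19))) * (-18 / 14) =342 / 2177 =0.16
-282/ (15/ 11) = -1034/ 5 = -206.80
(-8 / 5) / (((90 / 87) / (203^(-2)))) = -4 / 106575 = -0.00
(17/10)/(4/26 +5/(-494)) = 11.83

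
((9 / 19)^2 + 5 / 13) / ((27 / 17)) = 48586 / 126711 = 0.38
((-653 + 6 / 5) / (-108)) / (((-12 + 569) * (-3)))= -3259 / 902340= -0.00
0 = 0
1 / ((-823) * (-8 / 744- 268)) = 0.00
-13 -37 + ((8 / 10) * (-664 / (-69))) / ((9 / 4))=-144626 / 3105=-46.58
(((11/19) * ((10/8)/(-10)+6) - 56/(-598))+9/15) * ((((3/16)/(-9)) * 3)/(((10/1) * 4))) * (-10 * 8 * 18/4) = 8374851/3635840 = 2.30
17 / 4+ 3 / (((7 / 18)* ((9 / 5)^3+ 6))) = 67667 / 13804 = 4.90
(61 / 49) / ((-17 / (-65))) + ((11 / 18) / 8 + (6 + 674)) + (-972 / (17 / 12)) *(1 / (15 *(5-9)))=417595847 / 599760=696.27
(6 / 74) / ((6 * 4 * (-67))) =-1 / 19832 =-0.00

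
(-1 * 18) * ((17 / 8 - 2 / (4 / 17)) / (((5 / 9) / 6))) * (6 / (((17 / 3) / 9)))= 59049 / 5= 11809.80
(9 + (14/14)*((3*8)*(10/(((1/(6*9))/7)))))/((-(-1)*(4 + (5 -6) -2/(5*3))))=1360935/43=31649.65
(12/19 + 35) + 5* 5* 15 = 7802/19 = 410.63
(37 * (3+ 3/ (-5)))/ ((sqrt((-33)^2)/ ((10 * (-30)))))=-8880/ 11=-807.27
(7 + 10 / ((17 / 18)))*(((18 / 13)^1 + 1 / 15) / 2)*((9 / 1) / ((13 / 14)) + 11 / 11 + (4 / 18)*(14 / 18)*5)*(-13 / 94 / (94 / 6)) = -79208021 / 60835860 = -1.30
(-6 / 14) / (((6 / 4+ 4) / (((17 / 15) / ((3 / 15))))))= -34 / 77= -0.44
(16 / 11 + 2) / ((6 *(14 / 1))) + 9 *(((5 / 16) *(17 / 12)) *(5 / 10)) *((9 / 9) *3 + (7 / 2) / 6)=849169 / 118272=7.18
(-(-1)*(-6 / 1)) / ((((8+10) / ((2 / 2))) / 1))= -1 / 3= -0.33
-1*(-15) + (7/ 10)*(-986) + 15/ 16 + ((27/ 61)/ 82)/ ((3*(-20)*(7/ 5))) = -944345177/ 1400560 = -674.26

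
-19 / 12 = -1.58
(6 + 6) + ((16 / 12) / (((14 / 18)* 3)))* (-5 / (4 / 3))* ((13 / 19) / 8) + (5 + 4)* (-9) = -73611 / 1064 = -69.18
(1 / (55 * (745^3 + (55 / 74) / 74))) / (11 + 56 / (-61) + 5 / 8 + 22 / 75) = 8016864 / 2005582700570766031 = 0.00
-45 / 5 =-9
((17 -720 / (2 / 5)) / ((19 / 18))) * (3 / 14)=-48141 / 133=-361.96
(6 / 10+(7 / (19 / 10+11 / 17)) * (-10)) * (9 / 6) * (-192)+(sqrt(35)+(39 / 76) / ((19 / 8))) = 7748.34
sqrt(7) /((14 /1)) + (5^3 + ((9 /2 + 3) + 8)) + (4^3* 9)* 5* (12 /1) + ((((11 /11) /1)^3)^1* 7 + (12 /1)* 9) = sqrt(7) /14 + 69631 /2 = 34815.69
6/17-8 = -130/17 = -7.65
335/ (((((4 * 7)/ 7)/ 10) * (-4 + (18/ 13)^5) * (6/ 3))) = 621915775/ 1617584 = 384.47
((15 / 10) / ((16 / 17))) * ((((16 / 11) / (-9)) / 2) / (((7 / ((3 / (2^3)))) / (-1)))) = 17 / 2464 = 0.01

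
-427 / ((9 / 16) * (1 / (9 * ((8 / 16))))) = -3416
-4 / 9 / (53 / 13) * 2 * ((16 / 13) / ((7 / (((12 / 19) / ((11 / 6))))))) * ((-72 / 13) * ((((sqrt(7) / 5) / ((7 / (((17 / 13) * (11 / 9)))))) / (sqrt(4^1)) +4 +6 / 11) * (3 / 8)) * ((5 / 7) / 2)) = 13056 * sqrt(7) / 58372769 +3456000 / 77616539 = 0.05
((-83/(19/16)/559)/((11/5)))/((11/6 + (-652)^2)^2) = -47808/152014396360535995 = -0.00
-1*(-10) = 10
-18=-18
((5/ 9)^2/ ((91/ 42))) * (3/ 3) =50/ 351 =0.14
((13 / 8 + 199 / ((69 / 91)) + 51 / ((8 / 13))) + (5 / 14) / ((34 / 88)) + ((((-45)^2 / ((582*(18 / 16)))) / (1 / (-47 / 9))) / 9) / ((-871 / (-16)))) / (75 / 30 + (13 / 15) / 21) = 136.88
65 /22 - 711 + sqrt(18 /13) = -15577 /22 + 3 * sqrt(26) /13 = -706.87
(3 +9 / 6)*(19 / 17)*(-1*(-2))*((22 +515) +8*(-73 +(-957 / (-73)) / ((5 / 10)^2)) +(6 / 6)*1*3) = 4687452 / 1241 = 3777.16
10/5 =2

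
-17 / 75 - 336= -25217 / 75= -336.23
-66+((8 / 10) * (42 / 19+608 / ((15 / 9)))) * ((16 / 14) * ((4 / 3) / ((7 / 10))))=2668002 / 4655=573.15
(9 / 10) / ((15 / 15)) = 9 / 10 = 0.90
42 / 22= 21 / 11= 1.91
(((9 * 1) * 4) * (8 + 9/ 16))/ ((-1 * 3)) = -411/ 4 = -102.75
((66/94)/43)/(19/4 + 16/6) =396/179869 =0.00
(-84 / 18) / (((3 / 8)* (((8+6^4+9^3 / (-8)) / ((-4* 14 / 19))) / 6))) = 100352 / 553071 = 0.18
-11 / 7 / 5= -0.31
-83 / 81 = -1.02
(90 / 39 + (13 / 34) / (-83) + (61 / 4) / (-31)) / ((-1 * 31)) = -4119519 / 70510492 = -0.06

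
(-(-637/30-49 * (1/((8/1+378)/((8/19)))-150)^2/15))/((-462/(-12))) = 1412310698841/739578895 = 1909.61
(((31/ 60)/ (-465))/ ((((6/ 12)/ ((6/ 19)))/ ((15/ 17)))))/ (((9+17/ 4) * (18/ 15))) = -2/ 51357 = -0.00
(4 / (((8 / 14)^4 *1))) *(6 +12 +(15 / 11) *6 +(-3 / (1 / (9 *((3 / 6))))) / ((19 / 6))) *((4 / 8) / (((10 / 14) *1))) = 76992867 / 133760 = 575.60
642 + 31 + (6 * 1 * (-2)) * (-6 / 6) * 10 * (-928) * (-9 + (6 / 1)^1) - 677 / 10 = 334685.30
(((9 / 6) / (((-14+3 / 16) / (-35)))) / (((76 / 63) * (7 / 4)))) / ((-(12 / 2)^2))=-210 / 4199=-0.05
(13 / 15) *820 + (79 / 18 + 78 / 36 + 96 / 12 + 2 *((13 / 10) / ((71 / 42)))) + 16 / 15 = 2325407 / 3195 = 727.83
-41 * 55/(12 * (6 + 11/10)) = -11275/426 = -26.47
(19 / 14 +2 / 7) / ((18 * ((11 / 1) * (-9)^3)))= -23 / 2020788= -0.00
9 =9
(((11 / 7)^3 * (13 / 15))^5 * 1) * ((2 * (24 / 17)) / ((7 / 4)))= 99262912292278099631552 / 143005454357314303125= 694.12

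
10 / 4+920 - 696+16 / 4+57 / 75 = 11563 / 50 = 231.26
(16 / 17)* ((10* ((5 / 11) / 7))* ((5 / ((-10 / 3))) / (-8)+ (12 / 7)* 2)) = 20250 / 9163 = 2.21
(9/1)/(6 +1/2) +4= 70/13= 5.38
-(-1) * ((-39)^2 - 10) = 1511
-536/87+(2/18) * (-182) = -6886/261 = -26.38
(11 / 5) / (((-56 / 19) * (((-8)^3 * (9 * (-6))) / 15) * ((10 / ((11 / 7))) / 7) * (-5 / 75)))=2299 / 344064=0.01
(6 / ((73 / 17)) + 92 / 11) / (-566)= -3919 / 227249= -0.02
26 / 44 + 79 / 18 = 493 / 99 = 4.98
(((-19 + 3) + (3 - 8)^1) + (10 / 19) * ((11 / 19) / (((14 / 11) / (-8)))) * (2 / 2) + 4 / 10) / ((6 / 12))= -568962 / 12635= -45.03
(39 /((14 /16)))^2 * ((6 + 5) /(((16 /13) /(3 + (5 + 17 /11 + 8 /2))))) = 11784708 /49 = 240504.24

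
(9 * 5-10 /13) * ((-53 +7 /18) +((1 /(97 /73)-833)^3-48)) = -5445189583968654925 /213565482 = -25496580875.22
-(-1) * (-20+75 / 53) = -985 / 53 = -18.58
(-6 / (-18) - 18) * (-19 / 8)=1007 / 24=41.96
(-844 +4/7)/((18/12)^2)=-2624/7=-374.86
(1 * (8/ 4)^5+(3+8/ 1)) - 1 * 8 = 35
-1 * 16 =-16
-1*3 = -3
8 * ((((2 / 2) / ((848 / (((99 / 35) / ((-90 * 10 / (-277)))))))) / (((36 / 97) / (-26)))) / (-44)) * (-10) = -349297 / 2671200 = -0.13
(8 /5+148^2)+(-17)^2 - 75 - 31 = 110443 /5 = 22088.60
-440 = -440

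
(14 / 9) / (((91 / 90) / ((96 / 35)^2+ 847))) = 4187164 / 3185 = 1314.65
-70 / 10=-7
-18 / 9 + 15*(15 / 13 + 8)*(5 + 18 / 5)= 15325 / 13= 1178.85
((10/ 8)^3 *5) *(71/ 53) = 44375/ 3392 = 13.08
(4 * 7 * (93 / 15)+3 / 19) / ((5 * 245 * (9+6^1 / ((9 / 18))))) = 16507 / 2443875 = 0.01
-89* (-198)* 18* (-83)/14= -13163634/7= -1880519.14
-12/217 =-0.06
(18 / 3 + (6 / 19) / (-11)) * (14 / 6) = 13.93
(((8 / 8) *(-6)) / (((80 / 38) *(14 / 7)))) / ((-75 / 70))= 133 / 100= 1.33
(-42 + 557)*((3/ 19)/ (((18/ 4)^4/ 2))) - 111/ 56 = -3689503/ 2326968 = -1.59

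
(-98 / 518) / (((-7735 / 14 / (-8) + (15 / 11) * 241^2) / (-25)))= 880 / 14748829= 0.00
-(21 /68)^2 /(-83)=441 /383792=0.00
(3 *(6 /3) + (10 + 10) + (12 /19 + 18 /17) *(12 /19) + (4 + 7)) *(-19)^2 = 233621 /17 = 13742.41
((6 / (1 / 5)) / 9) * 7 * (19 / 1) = 1330 / 3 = 443.33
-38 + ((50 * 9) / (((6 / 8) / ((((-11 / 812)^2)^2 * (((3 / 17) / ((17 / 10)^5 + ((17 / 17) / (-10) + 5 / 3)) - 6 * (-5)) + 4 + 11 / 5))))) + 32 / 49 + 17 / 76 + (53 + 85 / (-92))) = 2595603011986475500495 / 173577549396078470048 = 14.95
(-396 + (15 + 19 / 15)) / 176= -356 / 165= -2.16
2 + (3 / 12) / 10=81 / 40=2.02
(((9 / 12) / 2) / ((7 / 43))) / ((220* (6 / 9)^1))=0.02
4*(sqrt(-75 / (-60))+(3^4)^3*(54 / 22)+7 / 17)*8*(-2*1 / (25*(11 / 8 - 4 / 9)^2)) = -80930616016896 / 20986075 - 165888*sqrt(5) / 112225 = -3856399.32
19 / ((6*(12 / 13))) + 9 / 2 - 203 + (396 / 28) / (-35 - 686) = -70892243 / 363384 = -195.09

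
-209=-209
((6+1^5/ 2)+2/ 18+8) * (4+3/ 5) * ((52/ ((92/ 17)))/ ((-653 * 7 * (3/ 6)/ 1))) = -58123/ 205695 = -0.28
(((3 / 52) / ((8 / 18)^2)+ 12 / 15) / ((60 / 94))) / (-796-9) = -30503 / 14352000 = -0.00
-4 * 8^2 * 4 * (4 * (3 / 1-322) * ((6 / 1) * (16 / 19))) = 125435904 / 19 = 6601889.68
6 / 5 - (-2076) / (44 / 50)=129816 / 55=2360.29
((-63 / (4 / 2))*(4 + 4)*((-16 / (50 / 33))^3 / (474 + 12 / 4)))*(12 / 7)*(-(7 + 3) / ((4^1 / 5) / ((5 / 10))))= -6665.57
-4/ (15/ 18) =-24/ 5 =-4.80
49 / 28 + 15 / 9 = 41 / 12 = 3.42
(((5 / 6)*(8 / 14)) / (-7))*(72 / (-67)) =240 / 3283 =0.07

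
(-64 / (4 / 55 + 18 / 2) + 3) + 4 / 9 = -16211 / 4491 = -3.61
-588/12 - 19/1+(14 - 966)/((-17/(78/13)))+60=328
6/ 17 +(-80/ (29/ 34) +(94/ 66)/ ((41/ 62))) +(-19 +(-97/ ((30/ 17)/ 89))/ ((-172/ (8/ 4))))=-10211323799/ 191214980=-53.40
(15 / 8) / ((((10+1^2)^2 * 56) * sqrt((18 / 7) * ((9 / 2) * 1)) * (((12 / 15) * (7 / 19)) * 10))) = 95 * sqrt(7) / 9106944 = 0.00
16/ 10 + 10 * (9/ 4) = 241/ 10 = 24.10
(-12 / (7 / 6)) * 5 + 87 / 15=-45.63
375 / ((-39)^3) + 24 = 474427 / 19773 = 23.99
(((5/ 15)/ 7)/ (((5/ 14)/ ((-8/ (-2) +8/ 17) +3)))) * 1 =254/ 255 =1.00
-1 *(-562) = 562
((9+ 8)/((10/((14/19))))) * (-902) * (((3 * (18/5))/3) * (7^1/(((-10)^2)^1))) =-3381147/11875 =-284.73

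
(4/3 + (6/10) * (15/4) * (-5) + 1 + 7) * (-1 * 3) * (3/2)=69/8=8.62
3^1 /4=3 /4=0.75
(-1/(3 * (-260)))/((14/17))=17/10920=0.00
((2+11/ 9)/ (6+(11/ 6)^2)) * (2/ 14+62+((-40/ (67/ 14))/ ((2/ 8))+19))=16.42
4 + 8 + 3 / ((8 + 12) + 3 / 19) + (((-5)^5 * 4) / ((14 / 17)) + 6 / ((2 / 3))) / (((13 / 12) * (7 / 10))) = -4877390559 / 243971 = -19991.68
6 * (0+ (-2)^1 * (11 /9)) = -44 /3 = -14.67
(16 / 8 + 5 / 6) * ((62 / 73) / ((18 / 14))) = 3689 / 1971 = 1.87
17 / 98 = 0.17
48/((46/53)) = 1272/23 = 55.30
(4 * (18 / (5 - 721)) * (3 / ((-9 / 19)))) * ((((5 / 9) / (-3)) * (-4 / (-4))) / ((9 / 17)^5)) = -2.84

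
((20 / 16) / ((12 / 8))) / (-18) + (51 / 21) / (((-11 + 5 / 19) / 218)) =-37313 / 756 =-49.36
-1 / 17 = -0.06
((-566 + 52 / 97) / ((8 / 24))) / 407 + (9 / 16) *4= -302889 / 157916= -1.92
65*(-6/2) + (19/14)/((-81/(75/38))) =-147445/756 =-195.03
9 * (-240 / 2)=-1080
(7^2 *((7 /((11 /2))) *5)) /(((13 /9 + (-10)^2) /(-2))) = -61740 /10043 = -6.15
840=840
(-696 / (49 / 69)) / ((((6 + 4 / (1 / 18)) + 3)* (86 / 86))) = -5336 / 441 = -12.10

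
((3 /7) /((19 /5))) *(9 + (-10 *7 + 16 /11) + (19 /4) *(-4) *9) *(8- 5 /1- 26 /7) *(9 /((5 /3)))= 1027080 /10241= 100.29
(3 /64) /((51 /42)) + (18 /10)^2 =3.28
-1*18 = -18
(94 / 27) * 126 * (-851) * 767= -858975572 / 3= -286325190.67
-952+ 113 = -839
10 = 10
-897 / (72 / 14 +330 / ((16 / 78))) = -8372 / 15063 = -0.56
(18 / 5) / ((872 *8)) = 9 / 17440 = 0.00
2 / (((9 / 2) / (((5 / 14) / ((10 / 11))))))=11 / 63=0.17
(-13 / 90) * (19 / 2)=-247 / 180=-1.37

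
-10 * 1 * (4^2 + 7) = -230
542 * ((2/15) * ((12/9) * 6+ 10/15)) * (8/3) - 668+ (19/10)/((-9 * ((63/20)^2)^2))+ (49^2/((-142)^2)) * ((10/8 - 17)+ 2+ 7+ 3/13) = 744313045245211657/743283931113360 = 1001.38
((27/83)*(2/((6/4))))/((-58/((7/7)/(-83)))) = 18/199781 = 0.00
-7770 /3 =-2590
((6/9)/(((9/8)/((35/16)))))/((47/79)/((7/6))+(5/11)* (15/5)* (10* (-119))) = -212905/266434596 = -0.00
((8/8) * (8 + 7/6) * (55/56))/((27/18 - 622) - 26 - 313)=-3025/322392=-0.01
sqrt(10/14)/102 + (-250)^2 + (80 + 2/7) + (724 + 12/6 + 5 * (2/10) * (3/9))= sqrt(35)/714 + 1329439/21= 63306.63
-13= -13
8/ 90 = 4/ 45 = 0.09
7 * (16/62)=56/31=1.81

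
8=8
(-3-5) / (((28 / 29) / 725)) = -42050 / 7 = -6007.14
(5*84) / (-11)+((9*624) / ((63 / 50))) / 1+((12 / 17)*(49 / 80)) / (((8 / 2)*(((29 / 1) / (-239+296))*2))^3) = 1444622582650767 / 326914058240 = 4418.97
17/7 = 2.43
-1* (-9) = 9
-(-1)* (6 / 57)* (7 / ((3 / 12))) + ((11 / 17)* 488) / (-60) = -11218 / 4845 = -2.32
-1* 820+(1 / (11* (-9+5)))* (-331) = -35749 / 44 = -812.48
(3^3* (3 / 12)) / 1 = 27 / 4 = 6.75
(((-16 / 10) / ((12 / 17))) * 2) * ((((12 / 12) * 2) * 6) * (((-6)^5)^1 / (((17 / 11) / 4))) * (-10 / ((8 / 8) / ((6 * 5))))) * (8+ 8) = -5255331840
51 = 51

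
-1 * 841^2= -707281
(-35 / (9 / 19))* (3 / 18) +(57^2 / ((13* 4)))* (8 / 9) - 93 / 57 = 554755 / 13338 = 41.59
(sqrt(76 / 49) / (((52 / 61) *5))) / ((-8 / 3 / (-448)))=732 *sqrt(19) / 65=49.09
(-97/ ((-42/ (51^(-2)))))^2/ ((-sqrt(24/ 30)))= -9409 * sqrt(5)/ 23867629128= -0.00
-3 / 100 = -0.03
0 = 0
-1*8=-8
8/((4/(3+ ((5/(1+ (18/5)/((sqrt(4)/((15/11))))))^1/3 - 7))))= -401/57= -7.04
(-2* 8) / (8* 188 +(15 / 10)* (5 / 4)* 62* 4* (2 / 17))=-136 / 13249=-0.01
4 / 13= 0.31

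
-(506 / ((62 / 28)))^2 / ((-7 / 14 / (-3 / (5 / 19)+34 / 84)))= -16553239472 / 14415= -1148334.34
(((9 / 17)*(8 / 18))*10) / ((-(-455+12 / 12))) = 20 / 3859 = 0.01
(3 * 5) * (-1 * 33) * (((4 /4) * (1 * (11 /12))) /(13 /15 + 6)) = -27225 /412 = -66.08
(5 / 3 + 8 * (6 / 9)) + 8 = 15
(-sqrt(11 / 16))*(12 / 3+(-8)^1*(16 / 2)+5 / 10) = 119*sqrt(11) / 8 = 49.33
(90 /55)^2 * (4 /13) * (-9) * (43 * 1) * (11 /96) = -10449 /286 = -36.53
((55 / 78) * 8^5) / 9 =901120 / 351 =2567.29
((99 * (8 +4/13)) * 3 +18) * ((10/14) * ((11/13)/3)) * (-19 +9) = -5923500/1183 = -5007.19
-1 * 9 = -9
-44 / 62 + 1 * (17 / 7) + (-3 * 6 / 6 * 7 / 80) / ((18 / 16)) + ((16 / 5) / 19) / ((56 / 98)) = 44041 / 24738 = 1.78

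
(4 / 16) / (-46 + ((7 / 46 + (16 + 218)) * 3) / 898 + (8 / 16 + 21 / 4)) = -10327 / 1630334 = -0.01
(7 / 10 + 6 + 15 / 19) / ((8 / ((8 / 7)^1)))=1423 / 1330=1.07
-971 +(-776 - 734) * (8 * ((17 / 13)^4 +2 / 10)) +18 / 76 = -42015194857 / 1085318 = -38712.34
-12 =-12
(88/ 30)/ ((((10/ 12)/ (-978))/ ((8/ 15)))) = -229504/ 125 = -1836.03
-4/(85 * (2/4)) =-8/85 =-0.09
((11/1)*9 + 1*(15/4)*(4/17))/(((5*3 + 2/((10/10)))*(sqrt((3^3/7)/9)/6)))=3396*sqrt(21)/289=53.85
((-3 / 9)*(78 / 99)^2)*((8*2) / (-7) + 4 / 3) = 13520 / 68607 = 0.20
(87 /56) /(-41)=-87 /2296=-0.04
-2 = -2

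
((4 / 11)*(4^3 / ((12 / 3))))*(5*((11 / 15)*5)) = 320 / 3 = 106.67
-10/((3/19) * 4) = -15.83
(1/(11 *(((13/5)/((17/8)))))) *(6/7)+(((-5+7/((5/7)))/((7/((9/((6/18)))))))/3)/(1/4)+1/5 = 499487/20020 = 24.95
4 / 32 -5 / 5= -7 / 8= -0.88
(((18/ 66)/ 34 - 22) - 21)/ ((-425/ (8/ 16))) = 16079/ 317900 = 0.05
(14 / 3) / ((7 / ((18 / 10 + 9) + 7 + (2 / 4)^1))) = 12.20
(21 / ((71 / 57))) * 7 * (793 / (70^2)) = 135603 / 7100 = 19.10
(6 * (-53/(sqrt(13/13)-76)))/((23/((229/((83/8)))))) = 194192/47725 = 4.07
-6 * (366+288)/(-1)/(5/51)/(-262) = -100062/655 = -152.77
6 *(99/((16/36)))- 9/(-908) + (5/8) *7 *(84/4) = 2593947/1816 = 1428.38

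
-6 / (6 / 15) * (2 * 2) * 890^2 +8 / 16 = -95051999 / 2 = -47525999.50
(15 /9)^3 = 125 /27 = 4.63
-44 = -44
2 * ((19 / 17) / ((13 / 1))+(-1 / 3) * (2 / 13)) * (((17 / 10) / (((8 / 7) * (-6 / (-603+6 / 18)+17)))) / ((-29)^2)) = 18193 / 2521751115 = 0.00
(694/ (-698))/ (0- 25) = 347/ 8725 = 0.04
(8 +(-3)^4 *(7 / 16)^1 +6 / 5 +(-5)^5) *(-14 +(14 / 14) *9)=246429 / 16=15401.81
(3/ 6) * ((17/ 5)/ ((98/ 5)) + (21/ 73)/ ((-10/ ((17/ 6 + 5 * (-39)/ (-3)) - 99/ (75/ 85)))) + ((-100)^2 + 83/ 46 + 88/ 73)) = 82307689559/ 16454200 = 5002.23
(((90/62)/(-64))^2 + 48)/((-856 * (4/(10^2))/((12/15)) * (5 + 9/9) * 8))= -314903855/13477740544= -0.02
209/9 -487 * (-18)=79103/9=8789.22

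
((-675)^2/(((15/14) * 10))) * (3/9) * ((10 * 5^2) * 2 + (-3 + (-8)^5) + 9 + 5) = -457242975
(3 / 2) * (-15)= -45 / 2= -22.50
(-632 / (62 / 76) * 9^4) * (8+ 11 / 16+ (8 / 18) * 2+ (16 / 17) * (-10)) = -14224977 / 17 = -836763.35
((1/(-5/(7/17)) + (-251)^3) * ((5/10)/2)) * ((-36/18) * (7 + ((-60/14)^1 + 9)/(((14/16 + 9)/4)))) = 3311255243517/47005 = 70444745.10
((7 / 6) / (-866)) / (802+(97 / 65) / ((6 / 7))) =-455 / 271455494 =-0.00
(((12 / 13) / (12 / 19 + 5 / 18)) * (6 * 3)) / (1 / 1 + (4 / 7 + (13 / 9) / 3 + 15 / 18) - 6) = -27923616 / 4758611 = -5.87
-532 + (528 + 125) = 121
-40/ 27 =-1.48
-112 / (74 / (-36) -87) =288 / 229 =1.26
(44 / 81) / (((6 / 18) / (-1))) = -44 / 27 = -1.63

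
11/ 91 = 0.12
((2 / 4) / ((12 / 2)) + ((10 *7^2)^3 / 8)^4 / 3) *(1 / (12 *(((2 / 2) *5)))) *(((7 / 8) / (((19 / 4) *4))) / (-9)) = -1309637323890590723444335937507 / 984960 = -1329635034814196234815968.00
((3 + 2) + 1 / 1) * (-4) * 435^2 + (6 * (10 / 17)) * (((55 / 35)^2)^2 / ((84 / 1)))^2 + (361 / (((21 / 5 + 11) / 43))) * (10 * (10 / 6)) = -4524379.15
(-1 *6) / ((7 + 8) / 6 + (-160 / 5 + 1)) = 4 / 19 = 0.21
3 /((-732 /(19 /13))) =-19 /3172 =-0.01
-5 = -5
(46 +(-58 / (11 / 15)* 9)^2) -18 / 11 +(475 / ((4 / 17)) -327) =246075879 / 484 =508421.24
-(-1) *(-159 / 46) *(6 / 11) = -477 / 253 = -1.89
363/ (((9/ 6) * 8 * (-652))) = -121/ 2608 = -0.05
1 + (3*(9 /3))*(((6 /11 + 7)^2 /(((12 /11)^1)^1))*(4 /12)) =6933 /44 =157.57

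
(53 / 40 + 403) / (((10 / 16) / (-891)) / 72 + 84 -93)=-1037530296 / 23094745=-44.92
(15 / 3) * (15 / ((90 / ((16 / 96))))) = 5 / 36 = 0.14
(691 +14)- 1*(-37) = 742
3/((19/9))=27/19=1.42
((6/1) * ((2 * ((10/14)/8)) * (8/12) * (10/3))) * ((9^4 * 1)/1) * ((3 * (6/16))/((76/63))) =4428675/304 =14568.01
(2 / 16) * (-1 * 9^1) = -9 / 8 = -1.12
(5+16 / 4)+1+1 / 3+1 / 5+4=218 / 15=14.53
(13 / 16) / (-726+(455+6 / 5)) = -65 / 21584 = -0.00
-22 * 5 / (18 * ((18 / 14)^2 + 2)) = -1.67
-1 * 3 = -3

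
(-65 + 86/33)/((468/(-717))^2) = -117612139/803088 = -146.45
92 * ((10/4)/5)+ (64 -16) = 94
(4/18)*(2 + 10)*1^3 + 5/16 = 143/48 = 2.98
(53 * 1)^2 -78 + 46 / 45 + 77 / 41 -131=4802351 / 1845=2602.90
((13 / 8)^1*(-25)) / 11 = -325 / 88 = -3.69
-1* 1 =-1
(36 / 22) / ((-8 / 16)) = -36 / 11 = -3.27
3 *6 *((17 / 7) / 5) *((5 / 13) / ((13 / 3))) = 918 / 1183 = 0.78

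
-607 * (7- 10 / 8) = -13961 / 4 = -3490.25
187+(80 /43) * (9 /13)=105253 /559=188.29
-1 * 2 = -2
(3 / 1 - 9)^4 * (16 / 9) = 2304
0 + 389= 389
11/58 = 0.19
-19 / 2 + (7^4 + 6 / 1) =4795 / 2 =2397.50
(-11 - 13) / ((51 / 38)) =-304 / 17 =-17.88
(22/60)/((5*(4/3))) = 11/200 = 0.06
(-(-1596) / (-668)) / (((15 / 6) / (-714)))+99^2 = 8753607 / 835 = 10483.36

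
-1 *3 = -3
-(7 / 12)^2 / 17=-49 / 2448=-0.02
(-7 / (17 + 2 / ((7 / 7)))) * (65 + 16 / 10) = -24.54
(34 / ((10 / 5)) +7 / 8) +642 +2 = 661.88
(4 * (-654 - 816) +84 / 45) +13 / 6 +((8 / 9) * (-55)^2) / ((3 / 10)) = 833489 / 270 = 3087.00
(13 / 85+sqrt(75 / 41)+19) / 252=5 * sqrt(123) / 10332+407 / 5355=0.08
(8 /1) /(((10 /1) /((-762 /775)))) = -3048 /3875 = -0.79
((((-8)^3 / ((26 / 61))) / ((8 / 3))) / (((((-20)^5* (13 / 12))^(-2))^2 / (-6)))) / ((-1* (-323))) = 1208522616030271757825937000.00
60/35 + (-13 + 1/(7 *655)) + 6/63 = -153922/13755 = -11.19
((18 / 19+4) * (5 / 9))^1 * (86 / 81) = 40420 / 13851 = 2.92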